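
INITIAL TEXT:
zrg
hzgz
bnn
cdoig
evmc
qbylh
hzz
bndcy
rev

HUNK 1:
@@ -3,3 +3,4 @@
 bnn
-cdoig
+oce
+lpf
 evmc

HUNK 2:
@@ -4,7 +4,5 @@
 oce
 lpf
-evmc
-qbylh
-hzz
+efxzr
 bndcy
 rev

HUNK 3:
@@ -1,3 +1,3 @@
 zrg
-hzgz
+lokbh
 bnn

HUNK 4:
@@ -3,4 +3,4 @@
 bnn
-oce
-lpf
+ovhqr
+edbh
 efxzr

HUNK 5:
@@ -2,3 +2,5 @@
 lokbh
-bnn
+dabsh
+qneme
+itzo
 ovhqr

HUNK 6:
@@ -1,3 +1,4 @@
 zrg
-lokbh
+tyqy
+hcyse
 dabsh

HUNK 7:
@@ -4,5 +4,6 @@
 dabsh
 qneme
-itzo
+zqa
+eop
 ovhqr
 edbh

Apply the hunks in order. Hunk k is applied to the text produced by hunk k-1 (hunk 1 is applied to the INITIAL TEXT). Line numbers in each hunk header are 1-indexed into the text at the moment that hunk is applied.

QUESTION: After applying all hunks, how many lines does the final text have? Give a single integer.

Answer: 12

Derivation:
Hunk 1: at line 3 remove [cdoig] add [oce,lpf] -> 10 lines: zrg hzgz bnn oce lpf evmc qbylh hzz bndcy rev
Hunk 2: at line 4 remove [evmc,qbylh,hzz] add [efxzr] -> 8 lines: zrg hzgz bnn oce lpf efxzr bndcy rev
Hunk 3: at line 1 remove [hzgz] add [lokbh] -> 8 lines: zrg lokbh bnn oce lpf efxzr bndcy rev
Hunk 4: at line 3 remove [oce,lpf] add [ovhqr,edbh] -> 8 lines: zrg lokbh bnn ovhqr edbh efxzr bndcy rev
Hunk 5: at line 2 remove [bnn] add [dabsh,qneme,itzo] -> 10 lines: zrg lokbh dabsh qneme itzo ovhqr edbh efxzr bndcy rev
Hunk 6: at line 1 remove [lokbh] add [tyqy,hcyse] -> 11 lines: zrg tyqy hcyse dabsh qneme itzo ovhqr edbh efxzr bndcy rev
Hunk 7: at line 4 remove [itzo] add [zqa,eop] -> 12 lines: zrg tyqy hcyse dabsh qneme zqa eop ovhqr edbh efxzr bndcy rev
Final line count: 12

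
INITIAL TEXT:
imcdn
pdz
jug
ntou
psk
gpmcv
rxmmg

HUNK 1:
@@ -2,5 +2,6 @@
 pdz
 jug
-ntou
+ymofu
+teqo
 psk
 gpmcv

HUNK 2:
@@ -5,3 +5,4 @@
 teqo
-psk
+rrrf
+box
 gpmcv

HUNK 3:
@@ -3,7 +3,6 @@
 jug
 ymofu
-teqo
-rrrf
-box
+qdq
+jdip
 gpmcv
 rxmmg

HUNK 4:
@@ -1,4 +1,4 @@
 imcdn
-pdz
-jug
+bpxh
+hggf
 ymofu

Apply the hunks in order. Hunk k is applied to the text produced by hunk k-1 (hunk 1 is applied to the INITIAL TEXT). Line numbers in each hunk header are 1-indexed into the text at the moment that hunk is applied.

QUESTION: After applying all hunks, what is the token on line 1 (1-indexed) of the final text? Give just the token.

Answer: imcdn

Derivation:
Hunk 1: at line 2 remove [ntou] add [ymofu,teqo] -> 8 lines: imcdn pdz jug ymofu teqo psk gpmcv rxmmg
Hunk 2: at line 5 remove [psk] add [rrrf,box] -> 9 lines: imcdn pdz jug ymofu teqo rrrf box gpmcv rxmmg
Hunk 3: at line 3 remove [teqo,rrrf,box] add [qdq,jdip] -> 8 lines: imcdn pdz jug ymofu qdq jdip gpmcv rxmmg
Hunk 4: at line 1 remove [pdz,jug] add [bpxh,hggf] -> 8 lines: imcdn bpxh hggf ymofu qdq jdip gpmcv rxmmg
Final line 1: imcdn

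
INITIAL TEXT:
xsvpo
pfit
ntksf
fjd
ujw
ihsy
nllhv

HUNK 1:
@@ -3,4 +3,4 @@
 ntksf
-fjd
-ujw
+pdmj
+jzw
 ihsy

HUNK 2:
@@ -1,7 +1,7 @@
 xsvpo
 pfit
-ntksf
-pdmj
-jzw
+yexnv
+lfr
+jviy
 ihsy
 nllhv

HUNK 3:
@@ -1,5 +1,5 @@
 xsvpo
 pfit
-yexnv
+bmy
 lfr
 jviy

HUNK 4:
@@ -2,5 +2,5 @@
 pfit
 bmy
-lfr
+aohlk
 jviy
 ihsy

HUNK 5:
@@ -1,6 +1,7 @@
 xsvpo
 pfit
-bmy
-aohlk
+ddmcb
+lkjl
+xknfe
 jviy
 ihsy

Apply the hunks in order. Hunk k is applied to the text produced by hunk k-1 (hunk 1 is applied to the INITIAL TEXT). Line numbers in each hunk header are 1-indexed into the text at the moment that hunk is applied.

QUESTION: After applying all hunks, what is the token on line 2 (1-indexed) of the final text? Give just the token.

Answer: pfit

Derivation:
Hunk 1: at line 3 remove [fjd,ujw] add [pdmj,jzw] -> 7 lines: xsvpo pfit ntksf pdmj jzw ihsy nllhv
Hunk 2: at line 1 remove [ntksf,pdmj,jzw] add [yexnv,lfr,jviy] -> 7 lines: xsvpo pfit yexnv lfr jviy ihsy nllhv
Hunk 3: at line 1 remove [yexnv] add [bmy] -> 7 lines: xsvpo pfit bmy lfr jviy ihsy nllhv
Hunk 4: at line 2 remove [lfr] add [aohlk] -> 7 lines: xsvpo pfit bmy aohlk jviy ihsy nllhv
Hunk 5: at line 1 remove [bmy,aohlk] add [ddmcb,lkjl,xknfe] -> 8 lines: xsvpo pfit ddmcb lkjl xknfe jviy ihsy nllhv
Final line 2: pfit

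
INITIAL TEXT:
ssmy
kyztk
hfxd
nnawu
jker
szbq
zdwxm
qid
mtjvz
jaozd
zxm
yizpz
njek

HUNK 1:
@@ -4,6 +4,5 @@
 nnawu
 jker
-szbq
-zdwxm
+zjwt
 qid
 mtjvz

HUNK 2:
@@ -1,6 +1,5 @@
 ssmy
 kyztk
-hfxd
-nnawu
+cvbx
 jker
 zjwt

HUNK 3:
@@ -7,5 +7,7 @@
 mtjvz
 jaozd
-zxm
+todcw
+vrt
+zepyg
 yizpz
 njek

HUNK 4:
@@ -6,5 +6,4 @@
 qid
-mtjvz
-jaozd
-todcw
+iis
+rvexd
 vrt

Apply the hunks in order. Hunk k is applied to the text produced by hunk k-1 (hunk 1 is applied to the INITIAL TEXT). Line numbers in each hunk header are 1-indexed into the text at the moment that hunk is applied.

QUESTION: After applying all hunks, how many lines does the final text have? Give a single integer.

Answer: 12

Derivation:
Hunk 1: at line 4 remove [szbq,zdwxm] add [zjwt] -> 12 lines: ssmy kyztk hfxd nnawu jker zjwt qid mtjvz jaozd zxm yizpz njek
Hunk 2: at line 1 remove [hfxd,nnawu] add [cvbx] -> 11 lines: ssmy kyztk cvbx jker zjwt qid mtjvz jaozd zxm yizpz njek
Hunk 3: at line 7 remove [zxm] add [todcw,vrt,zepyg] -> 13 lines: ssmy kyztk cvbx jker zjwt qid mtjvz jaozd todcw vrt zepyg yizpz njek
Hunk 4: at line 6 remove [mtjvz,jaozd,todcw] add [iis,rvexd] -> 12 lines: ssmy kyztk cvbx jker zjwt qid iis rvexd vrt zepyg yizpz njek
Final line count: 12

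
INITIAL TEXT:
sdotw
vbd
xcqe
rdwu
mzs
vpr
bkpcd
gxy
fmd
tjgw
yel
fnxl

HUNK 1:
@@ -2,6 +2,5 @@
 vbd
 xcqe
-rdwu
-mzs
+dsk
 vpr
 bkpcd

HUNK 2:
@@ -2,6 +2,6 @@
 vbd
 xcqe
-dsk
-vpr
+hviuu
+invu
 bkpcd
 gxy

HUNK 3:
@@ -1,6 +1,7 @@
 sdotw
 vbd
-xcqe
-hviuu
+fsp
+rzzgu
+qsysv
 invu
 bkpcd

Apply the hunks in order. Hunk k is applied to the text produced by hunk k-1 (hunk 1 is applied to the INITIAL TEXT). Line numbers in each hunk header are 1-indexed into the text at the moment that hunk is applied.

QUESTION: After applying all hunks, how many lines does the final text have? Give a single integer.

Hunk 1: at line 2 remove [rdwu,mzs] add [dsk] -> 11 lines: sdotw vbd xcqe dsk vpr bkpcd gxy fmd tjgw yel fnxl
Hunk 2: at line 2 remove [dsk,vpr] add [hviuu,invu] -> 11 lines: sdotw vbd xcqe hviuu invu bkpcd gxy fmd tjgw yel fnxl
Hunk 3: at line 1 remove [xcqe,hviuu] add [fsp,rzzgu,qsysv] -> 12 lines: sdotw vbd fsp rzzgu qsysv invu bkpcd gxy fmd tjgw yel fnxl
Final line count: 12

Answer: 12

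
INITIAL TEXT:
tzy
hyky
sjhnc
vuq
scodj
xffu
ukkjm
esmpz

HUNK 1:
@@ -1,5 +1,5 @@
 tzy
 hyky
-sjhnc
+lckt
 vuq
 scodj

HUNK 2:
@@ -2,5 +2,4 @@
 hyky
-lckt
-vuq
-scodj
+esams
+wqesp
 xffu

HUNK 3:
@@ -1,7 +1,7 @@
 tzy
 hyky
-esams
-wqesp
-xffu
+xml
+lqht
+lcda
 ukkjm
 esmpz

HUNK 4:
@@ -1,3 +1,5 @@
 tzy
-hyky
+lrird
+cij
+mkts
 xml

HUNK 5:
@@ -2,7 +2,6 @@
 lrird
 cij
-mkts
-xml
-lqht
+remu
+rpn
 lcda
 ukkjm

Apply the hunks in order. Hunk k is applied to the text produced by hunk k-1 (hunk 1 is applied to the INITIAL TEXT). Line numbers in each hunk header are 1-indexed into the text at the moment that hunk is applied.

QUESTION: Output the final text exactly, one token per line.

Answer: tzy
lrird
cij
remu
rpn
lcda
ukkjm
esmpz

Derivation:
Hunk 1: at line 1 remove [sjhnc] add [lckt] -> 8 lines: tzy hyky lckt vuq scodj xffu ukkjm esmpz
Hunk 2: at line 2 remove [lckt,vuq,scodj] add [esams,wqesp] -> 7 lines: tzy hyky esams wqesp xffu ukkjm esmpz
Hunk 3: at line 1 remove [esams,wqesp,xffu] add [xml,lqht,lcda] -> 7 lines: tzy hyky xml lqht lcda ukkjm esmpz
Hunk 4: at line 1 remove [hyky] add [lrird,cij,mkts] -> 9 lines: tzy lrird cij mkts xml lqht lcda ukkjm esmpz
Hunk 5: at line 2 remove [mkts,xml,lqht] add [remu,rpn] -> 8 lines: tzy lrird cij remu rpn lcda ukkjm esmpz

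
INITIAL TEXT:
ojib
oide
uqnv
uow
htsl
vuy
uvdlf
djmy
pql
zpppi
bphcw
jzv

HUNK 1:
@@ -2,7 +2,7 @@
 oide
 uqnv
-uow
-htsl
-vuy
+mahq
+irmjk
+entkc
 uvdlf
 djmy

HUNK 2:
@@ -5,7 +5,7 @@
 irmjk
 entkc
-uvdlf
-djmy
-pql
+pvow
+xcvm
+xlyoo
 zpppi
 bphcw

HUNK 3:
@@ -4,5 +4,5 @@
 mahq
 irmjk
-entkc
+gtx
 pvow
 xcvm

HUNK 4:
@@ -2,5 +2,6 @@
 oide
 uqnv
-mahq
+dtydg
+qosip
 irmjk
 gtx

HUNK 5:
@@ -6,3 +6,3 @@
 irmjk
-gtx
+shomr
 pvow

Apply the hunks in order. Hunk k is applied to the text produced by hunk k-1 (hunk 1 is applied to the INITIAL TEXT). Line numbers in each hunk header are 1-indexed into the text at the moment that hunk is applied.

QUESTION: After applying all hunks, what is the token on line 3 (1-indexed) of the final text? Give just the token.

Answer: uqnv

Derivation:
Hunk 1: at line 2 remove [uow,htsl,vuy] add [mahq,irmjk,entkc] -> 12 lines: ojib oide uqnv mahq irmjk entkc uvdlf djmy pql zpppi bphcw jzv
Hunk 2: at line 5 remove [uvdlf,djmy,pql] add [pvow,xcvm,xlyoo] -> 12 lines: ojib oide uqnv mahq irmjk entkc pvow xcvm xlyoo zpppi bphcw jzv
Hunk 3: at line 4 remove [entkc] add [gtx] -> 12 lines: ojib oide uqnv mahq irmjk gtx pvow xcvm xlyoo zpppi bphcw jzv
Hunk 4: at line 2 remove [mahq] add [dtydg,qosip] -> 13 lines: ojib oide uqnv dtydg qosip irmjk gtx pvow xcvm xlyoo zpppi bphcw jzv
Hunk 5: at line 6 remove [gtx] add [shomr] -> 13 lines: ojib oide uqnv dtydg qosip irmjk shomr pvow xcvm xlyoo zpppi bphcw jzv
Final line 3: uqnv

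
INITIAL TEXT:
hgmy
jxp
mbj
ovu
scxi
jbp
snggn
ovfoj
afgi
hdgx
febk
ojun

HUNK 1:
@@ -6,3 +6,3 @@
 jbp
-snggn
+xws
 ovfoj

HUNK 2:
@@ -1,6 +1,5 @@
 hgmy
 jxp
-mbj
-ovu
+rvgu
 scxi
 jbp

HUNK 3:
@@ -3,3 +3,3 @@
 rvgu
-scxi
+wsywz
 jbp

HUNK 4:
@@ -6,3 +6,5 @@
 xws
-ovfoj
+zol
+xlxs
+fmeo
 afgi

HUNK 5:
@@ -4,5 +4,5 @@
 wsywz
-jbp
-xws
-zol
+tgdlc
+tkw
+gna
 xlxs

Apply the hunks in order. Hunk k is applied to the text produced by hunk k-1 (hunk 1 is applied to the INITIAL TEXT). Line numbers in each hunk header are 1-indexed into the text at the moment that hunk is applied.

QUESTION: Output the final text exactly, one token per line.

Hunk 1: at line 6 remove [snggn] add [xws] -> 12 lines: hgmy jxp mbj ovu scxi jbp xws ovfoj afgi hdgx febk ojun
Hunk 2: at line 1 remove [mbj,ovu] add [rvgu] -> 11 lines: hgmy jxp rvgu scxi jbp xws ovfoj afgi hdgx febk ojun
Hunk 3: at line 3 remove [scxi] add [wsywz] -> 11 lines: hgmy jxp rvgu wsywz jbp xws ovfoj afgi hdgx febk ojun
Hunk 4: at line 6 remove [ovfoj] add [zol,xlxs,fmeo] -> 13 lines: hgmy jxp rvgu wsywz jbp xws zol xlxs fmeo afgi hdgx febk ojun
Hunk 5: at line 4 remove [jbp,xws,zol] add [tgdlc,tkw,gna] -> 13 lines: hgmy jxp rvgu wsywz tgdlc tkw gna xlxs fmeo afgi hdgx febk ojun

Answer: hgmy
jxp
rvgu
wsywz
tgdlc
tkw
gna
xlxs
fmeo
afgi
hdgx
febk
ojun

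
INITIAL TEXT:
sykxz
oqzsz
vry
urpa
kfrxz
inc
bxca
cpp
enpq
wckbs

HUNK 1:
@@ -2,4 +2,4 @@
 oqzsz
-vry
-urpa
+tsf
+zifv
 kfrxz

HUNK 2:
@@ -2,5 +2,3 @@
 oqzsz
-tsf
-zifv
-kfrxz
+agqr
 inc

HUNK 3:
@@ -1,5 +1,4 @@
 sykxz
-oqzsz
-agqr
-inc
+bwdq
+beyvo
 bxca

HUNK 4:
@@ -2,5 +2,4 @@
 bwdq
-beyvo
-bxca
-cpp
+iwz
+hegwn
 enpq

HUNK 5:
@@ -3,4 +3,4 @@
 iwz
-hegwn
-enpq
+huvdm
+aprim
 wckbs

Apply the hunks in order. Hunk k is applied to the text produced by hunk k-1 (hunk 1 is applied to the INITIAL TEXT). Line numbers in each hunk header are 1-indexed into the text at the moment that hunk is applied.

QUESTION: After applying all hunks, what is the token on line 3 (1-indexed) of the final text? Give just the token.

Answer: iwz

Derivation:
Hunk 1: at line 2 remove [vry,urpa] add [tsf,zifv] -> 10 lines: sykxz oqzsz tsf zifv kfrxz inc bxca cpp enpq wckbs
Hunk 2: at line 2 remove [tsf,zifv,kfrxz] add [agqr] -> 8 lines: sykxz oqzsz agqr inc bxca cpp enpq wckbs
Hunk 3: at line 1 remove [oqzsz,agqr,inc] add [bwdq,beyvo] -> 7 lines: sykxz bwdq beyvo bxca cpp enpq wckbs
Hunk 4: at line 2 remove [beyvo,bxca,cpp] add [iwz,hegwn] -> 6 lines: sykxz bwdq iwz hegwn enpq wckbs
Hunk 5: at line 3 remove [hegwn,enpq] add [huvdm,aprim] -> 6 lines: sykxz bwdq iwz huvdm aprim wckbs
Final line 3: iwz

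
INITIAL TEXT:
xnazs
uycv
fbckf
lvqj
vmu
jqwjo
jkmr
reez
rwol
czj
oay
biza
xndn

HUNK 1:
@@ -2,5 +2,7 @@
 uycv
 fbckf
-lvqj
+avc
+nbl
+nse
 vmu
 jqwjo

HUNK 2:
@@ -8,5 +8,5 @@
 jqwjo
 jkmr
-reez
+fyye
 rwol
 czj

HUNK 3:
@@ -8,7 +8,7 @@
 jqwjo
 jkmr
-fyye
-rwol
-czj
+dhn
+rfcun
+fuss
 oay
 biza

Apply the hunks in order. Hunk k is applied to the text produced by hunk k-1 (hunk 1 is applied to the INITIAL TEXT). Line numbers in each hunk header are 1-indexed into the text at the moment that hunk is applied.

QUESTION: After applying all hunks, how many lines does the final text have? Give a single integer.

Answer: 15

Derivation:
Hunk 1: at line 2 remove [lvqj] add [avc,nbl,nse] -> 15 lines: xnazs uycv fbckf avc nbl nse vmu jqwjo jkmr reez rwol czj oay biza xndn
Hunk 2: at line 8 remove [reez] add [fyye] -> 15 lines: xnazs uycv fbckf avc nbl nse vmu jqwjo jkmr fyye rwol czj oay biza xndn
Hunk 3: at line 8 remove [fyye,rwol,czj] add [dhn,rfcun,fuss] -> 15 lines: xnazs uycv fbckf avc nbl nse vmu jqwjo jkmr dhn rfcun fuss oay biza xndn
Final line count: 15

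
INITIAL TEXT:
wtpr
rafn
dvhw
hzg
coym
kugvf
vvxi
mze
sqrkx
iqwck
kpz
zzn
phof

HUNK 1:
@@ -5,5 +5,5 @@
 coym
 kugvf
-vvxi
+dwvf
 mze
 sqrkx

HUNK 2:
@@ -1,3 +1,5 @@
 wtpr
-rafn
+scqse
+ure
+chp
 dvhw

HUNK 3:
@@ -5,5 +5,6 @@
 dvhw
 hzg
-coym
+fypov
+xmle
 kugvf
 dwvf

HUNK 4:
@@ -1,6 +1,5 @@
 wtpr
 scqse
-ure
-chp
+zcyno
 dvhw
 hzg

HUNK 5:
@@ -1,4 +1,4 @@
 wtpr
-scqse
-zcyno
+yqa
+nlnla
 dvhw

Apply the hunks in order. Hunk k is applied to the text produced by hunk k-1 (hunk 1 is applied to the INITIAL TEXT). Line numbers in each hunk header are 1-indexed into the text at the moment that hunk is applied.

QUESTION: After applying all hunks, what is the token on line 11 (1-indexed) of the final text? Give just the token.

Hunk 1: at line 5 remove [vvxi] add [dwvf] -> 13 lines: wtpr rafn dvhw hzg coym kugvf dwvf mze sqrkx iqwck kpz zzn phof
Hunk 2: at line 1 remove [rafn] add [scqse,ure,chp] -> 15 lines: wtpr scqse ure chp dvhw hzg coym kugvf dwvf mze sqrkx iqwck kpz zzn phof
Hunk 3: at line 5 remove [coym] add [fypov,xmle] -> 16 lines: wtpr scqse ure chp dvhw hzg fypov xmle kugvf dwvf mze sqrkx iqwck kpz zzn phof
Hunk 4: at line 1 remove [ure,chp] add [zcyno] -> 15 lines: wtpr scqse zcyno dvhw hzg fypov xmle kugvf dwvf mze sqrkx iqwck kpz zzn phof
Hunk 5: at line 1 remove [scqse,zcyno] add [yqa,nlnla] -> 15 lines: wtpr yqa nlnla dvhw hzg fypov xmle kugvf dwvf mze sqrkx iqwck kpz zzn phof
Final line 11: sqrkx

Answer: sqrkx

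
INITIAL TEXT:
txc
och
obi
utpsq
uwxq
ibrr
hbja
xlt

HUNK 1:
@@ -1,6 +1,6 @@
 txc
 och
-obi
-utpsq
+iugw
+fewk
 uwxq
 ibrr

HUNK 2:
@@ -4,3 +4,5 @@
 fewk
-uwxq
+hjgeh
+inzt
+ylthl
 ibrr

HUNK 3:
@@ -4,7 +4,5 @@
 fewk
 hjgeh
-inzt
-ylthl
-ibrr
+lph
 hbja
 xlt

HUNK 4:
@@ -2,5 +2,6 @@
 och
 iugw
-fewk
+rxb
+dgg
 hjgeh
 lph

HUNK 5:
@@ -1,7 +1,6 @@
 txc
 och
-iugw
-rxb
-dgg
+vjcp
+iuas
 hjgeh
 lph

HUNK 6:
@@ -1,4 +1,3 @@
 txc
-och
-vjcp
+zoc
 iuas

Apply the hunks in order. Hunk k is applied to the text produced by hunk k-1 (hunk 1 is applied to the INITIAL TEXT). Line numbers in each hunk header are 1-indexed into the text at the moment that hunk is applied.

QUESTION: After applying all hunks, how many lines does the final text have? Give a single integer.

Hunk 1: at line 1 remove [obi,utpsq] add [iugw,fewk] -> 8 lines: txc och iugw fewk uwxq ibrr hbja xlt
Hunk 2: at line 4 remove [uwxq] add [hjgeh,inzt,ylthl] -> 10 lines: txc och iugw fewk hjgeh inzt ylthl ibrr hbja xlt
Hunk 3: at line 4 remove [inzt,ylthl,ibrr] add [lph] -> 8 lines: txc och iugw fewk hjgeh lph hbja xlt
Hunk 4: at line 2 remove [fewk] add [rxb,dgg] -> 9 lines: txc och iugw rxb dgg hjgeh lph hbja xlt
Hunk 5: at line 1 remove [iugw,rxb,dgg] add [vjcp,iuas] -> 8 lines: txc och vjcp iuas hjgeh lph hbja xlt
Hunk 6: at line 1 remove [och,vjcp] add [zoc] -> 7 lines: txc zoc iuas hjgeh lph hbja xlt
Final line count: 7

Answer: 7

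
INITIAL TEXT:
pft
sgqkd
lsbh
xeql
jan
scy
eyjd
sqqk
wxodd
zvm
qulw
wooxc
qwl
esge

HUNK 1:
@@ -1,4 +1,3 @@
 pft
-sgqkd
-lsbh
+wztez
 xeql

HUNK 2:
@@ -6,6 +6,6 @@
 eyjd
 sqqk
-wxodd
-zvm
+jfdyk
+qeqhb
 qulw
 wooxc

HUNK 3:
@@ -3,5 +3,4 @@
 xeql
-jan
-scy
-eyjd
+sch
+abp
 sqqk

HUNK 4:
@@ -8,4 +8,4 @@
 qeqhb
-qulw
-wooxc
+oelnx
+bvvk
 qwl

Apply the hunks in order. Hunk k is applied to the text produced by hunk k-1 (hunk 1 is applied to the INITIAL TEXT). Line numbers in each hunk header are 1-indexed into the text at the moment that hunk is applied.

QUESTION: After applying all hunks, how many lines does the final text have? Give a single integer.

Answer: 12

Derivation:
Hunk 1: at line 1 remove [sgqkd,lsbh] add [wztez] -> 13 lines: pft wztez xeql jan scy eyjd sqqk wxodd zvm qulw wooxc qwl esge
Hunk 2: at line 6 remove [wxodd,zvm] add [jfdyk,qeqhb] -> 13 lines: pft wztez xeql jan scy eyjd sqqk jfdyk qeqhb qulw wooxc qwl esge
Hunk 3: at line 3 remove [jan,scy,eyjd] add [sch,abp] -> 12 lines: pft wztez xeql sch abp sqqk jfdyk qeqhb qulw wooxc qwl esge
Hunk 4: at line 8 remove [qulw,wooxc] add [oelnx,bvvk] -> 12 lines: pft wztez xeql sch abp sqqk jfdyk qeqhb oelnx bvvk qwl esge
Final line count: 12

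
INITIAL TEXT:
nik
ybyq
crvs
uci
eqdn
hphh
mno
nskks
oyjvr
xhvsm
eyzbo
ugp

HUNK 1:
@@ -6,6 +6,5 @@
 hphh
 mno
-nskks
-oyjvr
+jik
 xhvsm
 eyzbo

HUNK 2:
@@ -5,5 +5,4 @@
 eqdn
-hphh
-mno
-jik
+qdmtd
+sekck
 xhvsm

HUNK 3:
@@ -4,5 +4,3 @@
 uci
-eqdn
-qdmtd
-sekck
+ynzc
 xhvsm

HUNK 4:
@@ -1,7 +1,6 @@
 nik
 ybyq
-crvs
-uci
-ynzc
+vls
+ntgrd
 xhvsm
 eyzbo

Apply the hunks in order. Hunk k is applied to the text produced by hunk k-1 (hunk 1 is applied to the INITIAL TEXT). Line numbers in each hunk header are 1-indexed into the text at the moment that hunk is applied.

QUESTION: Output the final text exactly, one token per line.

Answer: nik
ybyq
vls
ntgrd
xhvsm
eyzbo
ugp

Derivation:
Hunk 1: at line 6 remove [nskks,oyjvr] add [jik] -> 11 lines: nik ybyq crvs uci eqdn hphh mno jik xhvsm eyzbo ugp
Hunk 2: at line 5 remove [hphh,mno,jik] add [qdmtd,sekck] -> 10 lines: nik ybyq crvs uci eqdn qdmtd sekck xhvsm eyzbo ugp
Hunk 3: at line 4 remove [eqdn,qdmtd,sekck] add [ynzc] -> 8 lines: nik ybyq crvs uci ynzc xhvsm eyzbo ugp
Hunk 4: at line 1 remove [crvs,uci,ynzc] add [vls,ntgrd] -> 7 lines: nik ybyq vls ntgrd xhvsm eyzbo ugp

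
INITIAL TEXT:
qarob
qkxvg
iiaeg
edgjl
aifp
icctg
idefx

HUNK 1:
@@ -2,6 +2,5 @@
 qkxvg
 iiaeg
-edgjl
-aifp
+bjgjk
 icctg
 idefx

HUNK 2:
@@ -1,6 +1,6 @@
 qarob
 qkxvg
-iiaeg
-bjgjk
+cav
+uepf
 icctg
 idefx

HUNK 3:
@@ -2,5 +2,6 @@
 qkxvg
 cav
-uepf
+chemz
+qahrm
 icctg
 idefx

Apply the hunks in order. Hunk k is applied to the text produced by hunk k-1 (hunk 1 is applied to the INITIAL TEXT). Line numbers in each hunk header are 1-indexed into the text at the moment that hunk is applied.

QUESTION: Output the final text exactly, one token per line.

Answer: qarob
qkxvg
cav
chemz
qahrm
icctg
idefx

Derivation:
Hunk 1: at line 2 remove [edgjl,aifp] add [bjgjk] -> 6 lines: qarob qkxvg iiaeg bjgjk icctg idefx
Hunk 2: at line 1 remove [iiaeg,bjgjk] add [cav,uepf] -> 6 lines: qarob qkxvg cav uepf icctg idefx
Hunk 3: at line 2 remove [uepf] add [chemz,qahrm] -> 7 lines: qarob qkxvg cav chemz qahrm icctg idefx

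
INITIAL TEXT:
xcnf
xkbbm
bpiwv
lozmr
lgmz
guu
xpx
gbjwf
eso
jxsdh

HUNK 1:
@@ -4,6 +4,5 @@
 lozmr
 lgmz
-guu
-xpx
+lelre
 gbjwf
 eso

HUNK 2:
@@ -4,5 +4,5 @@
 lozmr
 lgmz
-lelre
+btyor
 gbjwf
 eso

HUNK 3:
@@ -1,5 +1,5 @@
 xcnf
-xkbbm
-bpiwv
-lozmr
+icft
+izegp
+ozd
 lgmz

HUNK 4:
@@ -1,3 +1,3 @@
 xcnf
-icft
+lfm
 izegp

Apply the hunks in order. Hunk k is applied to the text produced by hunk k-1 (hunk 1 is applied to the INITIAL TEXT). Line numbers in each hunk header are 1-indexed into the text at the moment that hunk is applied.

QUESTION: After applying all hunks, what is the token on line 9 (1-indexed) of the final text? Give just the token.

Answer: jxsdh

Derivation:
Hunk 1: at line 4 remove [guu,xpx] add [lelre] -> 9 lines: xcnf xkbbm bpiwv lozmr lgmz lelre gbjwf eso jxsdh
Hunk 2: at line 4 remove [lelre] add [btyor] -> 9 lines: xcnf xkbbm bpiwv lozmr lgmz btyor gbjwf eso jxsdh
Hunk 3: at line 1 remove [xkbbm,bpiwv,lozmr] add [icft,izegp,ozd] -> 9 lines: xcnf icft izegp ozd lgmz btyor gbjwf eso jxsdh
Hunk 4: at line 1 remove [icft] add [lfm] -> 9 lines: xcnf lfm izegp ozd lgmz btyor gbjwf eso jxsdh
Final line 9: jxsdh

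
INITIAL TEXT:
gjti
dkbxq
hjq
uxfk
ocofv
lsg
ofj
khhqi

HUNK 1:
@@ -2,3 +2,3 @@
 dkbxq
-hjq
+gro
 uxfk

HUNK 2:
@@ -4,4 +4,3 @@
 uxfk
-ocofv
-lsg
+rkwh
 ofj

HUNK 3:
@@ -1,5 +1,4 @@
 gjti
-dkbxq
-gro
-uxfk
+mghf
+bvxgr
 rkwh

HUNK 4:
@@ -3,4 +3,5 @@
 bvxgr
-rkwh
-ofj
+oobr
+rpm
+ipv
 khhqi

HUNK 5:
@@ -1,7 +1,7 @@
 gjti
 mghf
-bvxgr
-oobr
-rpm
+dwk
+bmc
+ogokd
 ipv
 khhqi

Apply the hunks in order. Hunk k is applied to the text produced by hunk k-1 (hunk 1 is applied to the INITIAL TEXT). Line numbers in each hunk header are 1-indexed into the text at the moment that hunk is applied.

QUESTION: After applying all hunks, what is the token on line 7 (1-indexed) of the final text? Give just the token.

Answer: khhqi

Derivation:
Hunk 1: at line 2 remove [hjq] add [gro] -> 8 lines: gjti dkbxq gro uxfk ocofv lsg ofj khhqi
Hunk 2: at line 4 remove [ocofv,lsg] add [rkwh] -> 7 lines: gjti dkbxq gro uxfk rkwh ofj khhqi
Hunk 3: at line 1 remove [dkbxq,gro,uxfk] add [mghf,bvxgr] -> 6 lines: gjti mghf bvxgr rkwh ofj khhqi
Hunk 4: at line 3 remove [rkwh,ofj] add [oobr,rpm,ipv] -> 7 lines: gjti mghf bvxgr oobr rpm ipv khhqi
Hunk 5: at line 1 remove [bvxgr,oobr,rpm] add [dwk,bmc,ogokd] -> 7 lines: gjti mghf dwk bmc ogokd ipv khhqi
Final line 7: khhqi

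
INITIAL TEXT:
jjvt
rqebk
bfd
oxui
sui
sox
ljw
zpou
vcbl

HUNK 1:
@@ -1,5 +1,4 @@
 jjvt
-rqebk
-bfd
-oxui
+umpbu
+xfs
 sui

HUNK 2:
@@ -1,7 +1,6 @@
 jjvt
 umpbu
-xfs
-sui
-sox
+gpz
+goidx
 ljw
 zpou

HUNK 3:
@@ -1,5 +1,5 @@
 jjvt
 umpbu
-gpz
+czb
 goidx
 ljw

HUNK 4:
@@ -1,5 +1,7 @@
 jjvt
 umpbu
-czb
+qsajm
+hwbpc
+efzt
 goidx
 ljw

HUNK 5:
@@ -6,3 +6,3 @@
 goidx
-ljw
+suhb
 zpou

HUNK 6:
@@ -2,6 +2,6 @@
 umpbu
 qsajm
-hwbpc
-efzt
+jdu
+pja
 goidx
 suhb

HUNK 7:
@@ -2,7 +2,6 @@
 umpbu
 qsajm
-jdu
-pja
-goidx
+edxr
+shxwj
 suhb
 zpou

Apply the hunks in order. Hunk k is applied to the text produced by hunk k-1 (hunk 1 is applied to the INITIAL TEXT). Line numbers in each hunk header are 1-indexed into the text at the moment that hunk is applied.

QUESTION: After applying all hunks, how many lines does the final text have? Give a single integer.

Answer: 8

Derivation:
Hunk 1: at line 1 remove [rqebk,bfd,oxui] add [umpbu,xfs] -> 8 lines: jjvt umpbu xfs sui sox ljw zpou vcbl
Hunk 2: at line 1 remove [xfs,sui,sox] add [gpz,goidx] -> 7 lines: jjvt umpbu gpz goidx ljw zpou vcbl
Hunk 3: at line 1 remove [gpz] add [czb] -> 7 lines: jjvt umpbu czb goidx ljw zpou vcbl
Hunk 4: at line 1 remove [czb] add [qsajm,hwbpc,efzt] -> 9 lines: jjvt umpbu qsajm hwbpc efzt goidx ljw zpou vcbl
Hunk 5: at line 6 remove [ljw] add [suhb] -> 9 lines: jjvt umpbu qsajm hwbpc efzt goidx suhb zpou vcbl
Hunk 6: at line 2 remove [hwbpc,efzt] add [jdu,pja] -> 9 lines: jjvt umpbu qsajm jdu pja goidx suhb zpou vcbl
Hunk 7: at line 2 remove [jdu,pja,goidx] add [edxr,shxwj] -> 8 lines: jjvt umpbu qsajm edxr shxwj suhb zpou vcbl
Final line count: 8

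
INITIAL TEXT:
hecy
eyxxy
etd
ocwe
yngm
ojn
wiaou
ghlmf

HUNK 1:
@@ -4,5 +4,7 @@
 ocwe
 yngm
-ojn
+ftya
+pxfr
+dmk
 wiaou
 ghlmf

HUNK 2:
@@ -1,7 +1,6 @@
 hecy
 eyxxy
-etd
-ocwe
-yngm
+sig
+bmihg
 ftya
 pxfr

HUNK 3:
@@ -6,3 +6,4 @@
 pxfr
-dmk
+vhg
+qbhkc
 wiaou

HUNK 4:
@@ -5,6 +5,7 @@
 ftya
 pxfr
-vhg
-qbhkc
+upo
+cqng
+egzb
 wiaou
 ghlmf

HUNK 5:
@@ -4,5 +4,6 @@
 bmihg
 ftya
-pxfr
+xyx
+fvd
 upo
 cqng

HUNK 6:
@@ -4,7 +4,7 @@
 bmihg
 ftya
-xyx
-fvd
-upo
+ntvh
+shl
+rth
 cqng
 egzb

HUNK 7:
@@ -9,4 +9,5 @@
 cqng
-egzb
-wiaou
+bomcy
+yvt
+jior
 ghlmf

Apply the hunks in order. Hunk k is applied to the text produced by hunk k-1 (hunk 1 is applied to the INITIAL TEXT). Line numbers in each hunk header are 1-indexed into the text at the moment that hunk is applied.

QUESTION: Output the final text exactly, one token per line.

Answer: hecy
eyxxy
sig
bmihg
ftya
ntvh
shl
rth
cqng
bomcy
yvt
jior
ghlmf

Derivation:
Hunk 1: at line 4 remove [ojn] add [ftya,pxfr,dmk] -> 10 lines: hecy eyxxy etd ocwe yngm ftya pxfr dmk wiaou ghlmf
Hunk 2: at line 1 remove [etd,ocwe,yngm] add [sig,bmihg] -> 9 lines: hecy eyxxy sig bmihg ftya pxfr dmk wiaou ghlmf
Hunk 3: at line 6 remove [dmk] add [vhg,qbhkc] -> 10 lines: hecy eyxxy sig bmihg ftya pxfr vhg qbhkc wiaou ghlmf
Hunk 4: at line 5 remove [vhg,qbhkc] add [upo,cqng,egzb] -> 11 lines: hecy eyxxy sig bmihg ftya pxfr upo cqng egzb wiaou ghlmf
Hunk 5: at line 4 remove [pxfr] add [xyx,fvd] -> 12 lines: hecy eyxxy sig bmihg ftya xyx fvd upo cqng egzb wiaou ghlmf
Hunk 6: at line 4 remove [xyx,fvd,upo] add [ntvh,shl,rth] -> 12 lines: hecy eyxxy sig bmihg ftya ntvh shl rth cqng egzb wiaou ghlmf
Hunk 7: at line 9 remove [egzb,wiaou] add [bomcy,yvt,jior] -> 13 lines: hecy eyxxy sig bmihg ftya ntvh shl rth cqng bomcy yvt jior ghlmf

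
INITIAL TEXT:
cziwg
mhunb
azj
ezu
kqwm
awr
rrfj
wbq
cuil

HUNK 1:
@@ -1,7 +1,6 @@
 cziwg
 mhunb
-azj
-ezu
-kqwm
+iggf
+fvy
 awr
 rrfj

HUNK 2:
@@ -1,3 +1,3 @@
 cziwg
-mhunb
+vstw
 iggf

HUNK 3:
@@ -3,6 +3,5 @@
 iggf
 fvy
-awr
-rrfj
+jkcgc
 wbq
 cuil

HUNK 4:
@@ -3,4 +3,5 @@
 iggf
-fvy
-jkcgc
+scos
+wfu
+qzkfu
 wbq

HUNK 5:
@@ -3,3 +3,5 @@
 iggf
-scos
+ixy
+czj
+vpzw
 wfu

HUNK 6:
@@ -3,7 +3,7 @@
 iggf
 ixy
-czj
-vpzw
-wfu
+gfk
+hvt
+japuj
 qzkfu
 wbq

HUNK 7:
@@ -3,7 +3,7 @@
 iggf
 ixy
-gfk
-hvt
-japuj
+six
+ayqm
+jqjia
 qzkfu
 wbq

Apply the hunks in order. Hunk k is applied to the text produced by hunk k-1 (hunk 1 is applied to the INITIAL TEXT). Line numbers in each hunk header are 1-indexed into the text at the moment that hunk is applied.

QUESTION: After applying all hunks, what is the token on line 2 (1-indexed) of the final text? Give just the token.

Answer: vstw

Derivation:
Hunk 1: at line 1 remove [azj,ezu,kqwm] add [iggf,fvy] -> 8 lines: cziwg mhunb iggf fvy awr rrfj wbq cuil
Hunk 2: at line 1 remove [mhunb] add [vstw] -> 8 lines: cziwg vstw iggf fvy awr rrfj wbq cuil
Hunk 3: at line 3 remove [awr,rrfj] add [jkcgc] -> 7 lines: cziwg vstw iggf fvy jkcgc wbq cuil
Hunk 4: at line 3 remove [fvy,jkcgc] add [scos,wfu,qzkfu] -> 8 lines: cziwg vstw iggf scos wfu qzkfu wbq cuil
Hunk 5: at line 3 remove [scos] add [ixy,czj,vpzw] -> 10 lines: cziwg vstw iggf ixy czj vpzw wfu qzkfu wbq cuil
Hunk 6: at line 3 remove [czj,vpzw,wfu] add [gfk,hvt,japuj] -> 10 lines: cziwg vstw iggf ixy gfk hvt japuj qzkfu wbq cuil
Hunk 7: at line 3 remove [gfk,hvt,japuj] add [six,ayqm,jqjia] -> 10 lines: cziwg vstw iggf ixy six ayqm jqjia qzkfu wbq cuil
Final line 2: vstw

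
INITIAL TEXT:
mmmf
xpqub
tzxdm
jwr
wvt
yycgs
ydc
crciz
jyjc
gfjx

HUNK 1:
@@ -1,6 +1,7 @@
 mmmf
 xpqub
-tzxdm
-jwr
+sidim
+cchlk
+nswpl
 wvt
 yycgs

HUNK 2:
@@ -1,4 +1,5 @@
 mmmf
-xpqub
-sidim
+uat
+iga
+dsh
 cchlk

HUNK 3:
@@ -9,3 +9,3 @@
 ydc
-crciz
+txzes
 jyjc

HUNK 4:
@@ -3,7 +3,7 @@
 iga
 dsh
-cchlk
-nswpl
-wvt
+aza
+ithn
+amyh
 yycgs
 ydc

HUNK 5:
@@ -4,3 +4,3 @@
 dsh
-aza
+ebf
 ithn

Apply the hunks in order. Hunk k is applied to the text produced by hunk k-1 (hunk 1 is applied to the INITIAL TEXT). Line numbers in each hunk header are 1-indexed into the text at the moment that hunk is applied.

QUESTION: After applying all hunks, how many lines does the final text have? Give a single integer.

Hunk 1: at line 1 remove [tzxdm,jwr] add [sidim,cchlk,nswpl] -> 11 lines: mmmf xpqub sidim cchlk nswpl wvt yycgs ydc crciz jyjc gfjx
Hunk 2: at line 1 remove [xpqub,sidim] add [uat,iga,dsh] -> 12 lines: mmmf uat iga dsh cchlk nswpl wvt yycgs ydc crciz jyjc gfjx
Hunk 3: at line 9 remove [crciz] add [txzes] -> 12 lines: mmmf uat iga dsh cchlk nswpl wvt yycgs ydc txzes jyjc gfjx
Hunk 4: at line 3 remove [cchlk,nswpl,wvt] add [aza,ithn,amyh] -> 12 lines: mmmf uat iga dsh aza ithn amyh yycgs ydc txzes jyjc gfjx
Hunk 5: at line 4 remove [aza] add [ebf] -> 12 lines: mmmf uat iga dsh ebf ithn amyh yycgs ydc txzes jyjc gfjx
Final line count: 12

Answer: 12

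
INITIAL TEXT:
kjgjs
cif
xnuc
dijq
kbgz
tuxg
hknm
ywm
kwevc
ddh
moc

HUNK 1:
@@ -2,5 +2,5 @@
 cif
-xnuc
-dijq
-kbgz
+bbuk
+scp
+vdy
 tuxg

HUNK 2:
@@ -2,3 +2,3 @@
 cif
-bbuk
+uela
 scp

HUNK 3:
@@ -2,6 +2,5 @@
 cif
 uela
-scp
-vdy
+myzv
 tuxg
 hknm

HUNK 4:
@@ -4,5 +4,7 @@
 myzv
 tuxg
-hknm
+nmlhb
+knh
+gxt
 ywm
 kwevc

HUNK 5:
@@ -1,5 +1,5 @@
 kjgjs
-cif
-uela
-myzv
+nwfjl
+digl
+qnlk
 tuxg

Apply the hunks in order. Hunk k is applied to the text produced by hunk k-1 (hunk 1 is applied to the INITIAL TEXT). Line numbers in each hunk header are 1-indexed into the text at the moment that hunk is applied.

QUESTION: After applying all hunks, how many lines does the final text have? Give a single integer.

Hunk 1: at line 2 remove [xnuc,dijq,kbgz] add [bbuk,scp,vdy] -> 11 lines: kjgjs cif bbuk scp vdy tuxg hknm ywm kwevc ddh moc
Hunk 2: at line 2 remove [bbuk] add [uela] -> 11 lines: kjgjs cif uela scp vdy tuxg hknm ywm kwevc ddh moc
Hunk 3: at line 2 remove [scp,vdy] add [myzv] -> 10 lines: kjgjs cif uela myzv tuxg hknm ywm kwevc ddh moc
Hunk 4: at line 4 remove [hknm] add [nmlhb,knh,gxt] -> 12 lines: kjgjs cif uela myzv tuxg nmlhb knh gxt ywm kwevc ddh moc
Hunk 5: at line 1 remove [cif,uela,myzv] add [nwfjl,digl,qnlk] -> 12 lines: kjgjs nwfjl digl qnlk tuxg nmlhb knh gxt ywm kwevc ddh moc
Final line count: 12

Answer: 12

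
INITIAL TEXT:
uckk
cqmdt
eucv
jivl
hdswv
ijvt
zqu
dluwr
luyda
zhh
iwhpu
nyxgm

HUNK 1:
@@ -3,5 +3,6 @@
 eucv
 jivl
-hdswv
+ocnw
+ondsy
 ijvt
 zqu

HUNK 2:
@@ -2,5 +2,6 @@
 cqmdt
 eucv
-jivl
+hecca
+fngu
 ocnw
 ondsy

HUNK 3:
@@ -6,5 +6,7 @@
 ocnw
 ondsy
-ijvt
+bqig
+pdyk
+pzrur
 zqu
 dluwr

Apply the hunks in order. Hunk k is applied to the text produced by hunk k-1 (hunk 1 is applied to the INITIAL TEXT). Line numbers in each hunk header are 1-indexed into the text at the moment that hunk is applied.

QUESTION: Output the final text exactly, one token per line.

Hunk 1: at line 3 remove [hdswv] add [ocnw,ondsy] -> 13 lines: uckk cqmdt eucv jivl ocnw ondsy ijvt zqu dluwr luyda zhh iwhpu nyxgm
Hunk 2: at line 2 remove [jivl] add [hecca,fngu] -> 14 lines: uckk cqmdt eucv hecca fngu ocnw ondsy ijvt zqu dluwr luyda zhh iwhpu nyxgm
Hunk 3: at line 6 remove [ijvt] add [bqig,pdyk,pzrur] -> 16 lines: uckk cqmdt eucv hecca fngu ocnw ondsy bqig pdyk pzrur zqu dluwr luyda zhh iwhpu nyxgm

Answer: uckk
cqmdt
eucv
hecca
fngu
ocnw
ondsy
bqig
pdyk
pzrur
zqu
dluwr
luyda
zhh
iwhpu
nyxgm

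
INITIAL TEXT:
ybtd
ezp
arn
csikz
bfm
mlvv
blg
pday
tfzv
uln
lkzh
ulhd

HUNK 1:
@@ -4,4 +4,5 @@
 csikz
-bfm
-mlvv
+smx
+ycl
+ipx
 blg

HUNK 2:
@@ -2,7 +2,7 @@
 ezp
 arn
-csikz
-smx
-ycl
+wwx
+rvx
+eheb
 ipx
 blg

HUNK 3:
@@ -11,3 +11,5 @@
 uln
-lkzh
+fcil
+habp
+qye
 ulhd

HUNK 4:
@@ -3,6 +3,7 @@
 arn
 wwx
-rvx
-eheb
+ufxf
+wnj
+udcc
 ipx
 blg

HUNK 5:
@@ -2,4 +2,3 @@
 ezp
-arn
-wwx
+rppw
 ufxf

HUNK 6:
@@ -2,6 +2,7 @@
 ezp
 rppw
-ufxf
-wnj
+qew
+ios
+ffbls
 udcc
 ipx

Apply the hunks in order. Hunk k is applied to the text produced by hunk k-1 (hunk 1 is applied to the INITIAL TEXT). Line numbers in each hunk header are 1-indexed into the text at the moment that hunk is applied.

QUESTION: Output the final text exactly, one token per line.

Answer: ybtd
ezp
rppw
qew
ios
ffbls
udcc
ipx
blg
pday
tfzv
uln
fcil
habp
qye
ulhd

Derivation:
Hunk 1: at line 4 remove [bfm,mlvv] add [smx,ycl,ipx] -> 13 lines: ybtd ezp arn csikz smx ycl ipx blg pday tfzv uln lkzh ulhd
Hunk 2: at line 2 remove [csikz,smx,ycl] add [wwx,rvx,eheb] -> 13 lines: ybtd ezp arn wwx rvx eheb ipx blg pday tfzv uln lkzh ulhd
Hunk 3: at line 11 remove [lkzh] add [fcil,habp,qye] -> 15 lines: ybtd ezp arn wwx rvx eheb ipx blg pday tfzv uln fcil habp qye ulhd
Hunk 4: at line 3 remove [rvx,eheb] add [ufxf,wnj,udcc] -> 16 lines: ybtd ezp arn wwx ufxf wnj udcc ipx blg pday tfzv uln fcil habp qye ulhd
Hunk 5: at line 2 remove [arn,wwx] add [rppw] -> 15 lines: ybtd ezp rppw ufxf wnj udcc ipx blg pday tfzv uln fcil habp qye ulhd
Hunk 6: at line 2 remove [ufxf,wnj] add [qew,ios,ffbls] -> 16 lines: ybtd ezp rppw qew ios ffbls udcc ipx blg pday tfzv uln fcil habp qye ulhd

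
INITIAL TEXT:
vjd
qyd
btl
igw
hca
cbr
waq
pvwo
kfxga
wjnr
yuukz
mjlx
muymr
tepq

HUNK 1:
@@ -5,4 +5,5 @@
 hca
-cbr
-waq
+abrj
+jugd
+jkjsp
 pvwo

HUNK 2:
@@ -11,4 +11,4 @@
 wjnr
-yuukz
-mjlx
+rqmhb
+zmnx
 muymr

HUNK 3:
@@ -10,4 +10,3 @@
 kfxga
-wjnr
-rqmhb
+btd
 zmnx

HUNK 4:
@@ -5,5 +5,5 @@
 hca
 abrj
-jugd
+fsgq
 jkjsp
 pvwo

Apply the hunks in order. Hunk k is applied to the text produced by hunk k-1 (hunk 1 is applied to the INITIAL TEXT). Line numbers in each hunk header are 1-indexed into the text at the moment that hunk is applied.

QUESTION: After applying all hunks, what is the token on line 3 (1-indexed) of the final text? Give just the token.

Hunk 1: at line 5 remove [cbr,waq] add [abrj,jugd,jkjsp] -> 15 lines: vjd qyd btl igw hca abrj jugd jkjsp pvwo kfxga wjnr yuukz mjlx muymr tepq
Hunk 2: at line 11 remove [yuukz,mjlx] add [rqmhb,zmnx] -> 15 lines: vjd qyd btl igw hca abrj jugd jkjsp pvwo kfxga wjnr rqmhb zmnx muymr tepq
Hunk 3: at line 10 remove [wjnr,rqmhb] add [btd] -> 14 lines: vjd qyd btl igw hca abrj jugd jkjsp pvwo kfxga btd zmnx muymr tepq
Hunk 4: at line 5 remove [jugd] add [fsgq] -> 14 lines: vjd qyd btl igw hca abrj fsgq jkjsp pvwo kfxga btd zmnx muymr tepq
Final line 3: btl

Answer: btl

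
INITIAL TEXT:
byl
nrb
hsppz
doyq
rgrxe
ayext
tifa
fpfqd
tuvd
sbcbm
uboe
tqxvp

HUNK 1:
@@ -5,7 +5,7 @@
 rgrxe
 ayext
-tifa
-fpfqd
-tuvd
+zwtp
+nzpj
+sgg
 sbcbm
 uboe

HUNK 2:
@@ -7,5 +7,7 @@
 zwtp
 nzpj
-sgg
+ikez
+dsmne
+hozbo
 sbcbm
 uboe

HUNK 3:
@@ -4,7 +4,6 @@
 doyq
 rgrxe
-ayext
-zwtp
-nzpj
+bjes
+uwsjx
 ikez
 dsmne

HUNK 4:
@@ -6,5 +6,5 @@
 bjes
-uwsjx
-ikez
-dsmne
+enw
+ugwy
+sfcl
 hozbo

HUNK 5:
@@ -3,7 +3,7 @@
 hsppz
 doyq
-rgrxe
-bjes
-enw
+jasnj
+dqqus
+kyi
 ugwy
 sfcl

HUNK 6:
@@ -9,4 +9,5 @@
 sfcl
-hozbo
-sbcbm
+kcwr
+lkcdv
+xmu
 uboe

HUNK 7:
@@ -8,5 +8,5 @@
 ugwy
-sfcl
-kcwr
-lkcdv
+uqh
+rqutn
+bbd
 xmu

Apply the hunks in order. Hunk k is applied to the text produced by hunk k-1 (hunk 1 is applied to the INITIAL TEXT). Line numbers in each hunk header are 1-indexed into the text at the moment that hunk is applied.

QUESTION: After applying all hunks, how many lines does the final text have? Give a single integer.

Answer: 14

Derivation:
Hunk 1: at line 5 remove [tifa,fpfqd,tuvd] add [zwtp,nzpj,sgg] -> 12 lines: byl nrb hsppz doyq rgrxe ayext zwtp nzpj sgg sbcbm uboe tqxvp
Hunk 2: at line 7 remove [sgg] add [ikez,dsmne,hozbo] -> 14 lines: byl nrb hsppz doyq rgrxe ayext zwtp nzpj ikez dsmne hozbo sbcbm uboe tqxvp
Hunk 3: at line 4 remove [ayext,zwtp,nzpj] add [bjes,uwsjx] -> 13 lines: byl nrb hsppz doyq rgrxe bjes uwsjx ikez dsmne hozbo sbcbm uboe tqxvp
Hunk 4: at line 6 remove [uwsjx,ikez,dsmne] add [enw,ugwy,sfcl] -> 13 lines: byl nrb hsppz doyq rgrxe bjes enw ugwy sfcl hozbo sbcbm uboe tqxvp
Hunk 5: at line 3 remove [rgrxe,bjes,enw] add [jasnj,dqqus,kyi] -> 13 lines: byl nrb hsppz doyq jasnj dqqus kyi ugwy sfcl hozbo sbcbm uboe tqxvp
Hunk 6: at line 9 remove [hozbo,sbcbm] add [kcwr,lkcdv,xmu] -> 14 lines: byl nrb hsppz doyq jasnj dqqus kyi ugwy sfcl kcwr lkcdv xmu uboe tqxvp
Hunk 7: at line 8 remove [sfcl,kcwr,lkcdv] add [uqh,rqutn,bbd] -> 14 lines: byl nrb hsppz doyq jasnj dqqus kyi ugwy uqh rqutn bbd xmu uboe tqxvp
Final line count: 14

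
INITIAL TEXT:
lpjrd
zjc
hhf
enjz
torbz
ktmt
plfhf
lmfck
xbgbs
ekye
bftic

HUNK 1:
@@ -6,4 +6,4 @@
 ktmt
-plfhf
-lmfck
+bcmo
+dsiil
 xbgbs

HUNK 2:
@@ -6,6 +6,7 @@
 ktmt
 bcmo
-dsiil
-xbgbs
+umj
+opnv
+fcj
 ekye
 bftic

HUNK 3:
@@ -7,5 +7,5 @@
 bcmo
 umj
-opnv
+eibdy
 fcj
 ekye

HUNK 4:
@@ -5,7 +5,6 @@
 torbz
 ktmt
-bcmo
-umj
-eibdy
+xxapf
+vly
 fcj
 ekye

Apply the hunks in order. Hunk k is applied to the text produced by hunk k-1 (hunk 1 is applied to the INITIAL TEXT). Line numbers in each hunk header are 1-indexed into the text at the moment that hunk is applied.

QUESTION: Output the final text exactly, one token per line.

Hunk 1: at line 6 remove [plfhf,lmfck] add [bcmo,dsiil] -> 11 lines: lpjrd zjc hhf enjz torbz ktmt bcmo dsiil xbgbs ekye bftic
Hunk 2: at line 6 remove [dsiil,xbgbs] add [umj,opnv,fcj] -> 12 lines: lpjrd zjc hhf enjz torbz ktmt bcmo umj opnv fcj ekye bftic
Hunk 3: at line 7 remove [opnv] add [eibdy] -> 12 lines: lpjrd zjc hhf enjz torbz ktmt bcmo umj eibdy fcj ekye bftic
Hunk 4: at line 5 remove [bcmo,umj,eibdy] add [xxapf,vly] -> 11 lines: lpjrd zjc hhf enjz torbz ktmt xxapf vly fcj ekye bftic

Answer: lpjrd
zjc
hhf
enjz
torbz
ktmt
xxapf
vly
fcj
ekye
bftic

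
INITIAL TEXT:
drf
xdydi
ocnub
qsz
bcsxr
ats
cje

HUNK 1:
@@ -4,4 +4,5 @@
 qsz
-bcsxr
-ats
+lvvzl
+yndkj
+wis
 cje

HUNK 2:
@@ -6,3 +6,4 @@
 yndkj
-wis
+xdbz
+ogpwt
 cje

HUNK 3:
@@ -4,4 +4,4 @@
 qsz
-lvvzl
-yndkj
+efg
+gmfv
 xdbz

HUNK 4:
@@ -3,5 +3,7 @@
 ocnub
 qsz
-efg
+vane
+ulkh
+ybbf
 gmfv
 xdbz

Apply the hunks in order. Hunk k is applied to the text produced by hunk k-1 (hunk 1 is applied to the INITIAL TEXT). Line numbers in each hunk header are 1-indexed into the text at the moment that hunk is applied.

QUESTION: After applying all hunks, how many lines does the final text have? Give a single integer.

Hunk 1: at line 4 remove [bcsxr,ats] add [lvvzl,yndkj,wis] -> 8 lines: drf xdydi ocnub qsz lvvzl yndkj wis cje
Hunk 2: at line 6 remove [wis] add [xdbz,ogpwt] -> 9 lines: drf xdydi ocnub qsz lvvzl yndkj xdbz ogpwt cje
Hunk 3: at line 4 remove [lvvzl,yndkj] add [efg,gmfv] -> 9 lines: drf xdydi ocnub qsz efg gmfv xdbz ogpwt cje
Hunk 4: at line 3 remove [efg] add [vane,ulkh,ybbf] -> 11 lines: drf xdydi ocnub qsz vane ulkh ybbf gmfv xdbz ogpwt cje
Final line count: 11

Answer: 11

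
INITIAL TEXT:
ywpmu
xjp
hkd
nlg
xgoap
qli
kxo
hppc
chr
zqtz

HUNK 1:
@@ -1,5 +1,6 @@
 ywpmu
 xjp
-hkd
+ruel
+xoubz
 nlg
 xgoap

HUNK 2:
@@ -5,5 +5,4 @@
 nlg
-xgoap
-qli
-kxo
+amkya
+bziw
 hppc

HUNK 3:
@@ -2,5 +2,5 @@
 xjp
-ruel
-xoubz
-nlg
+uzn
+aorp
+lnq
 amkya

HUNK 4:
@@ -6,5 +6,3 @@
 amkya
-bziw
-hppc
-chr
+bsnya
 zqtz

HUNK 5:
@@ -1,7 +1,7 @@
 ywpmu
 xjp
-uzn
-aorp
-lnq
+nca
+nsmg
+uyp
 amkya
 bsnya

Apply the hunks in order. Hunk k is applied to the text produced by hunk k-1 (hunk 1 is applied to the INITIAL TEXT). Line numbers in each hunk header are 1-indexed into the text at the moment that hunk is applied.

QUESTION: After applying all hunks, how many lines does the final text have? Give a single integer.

Hunk 1: at line 1 remove [hkd] add [ruel,xoubz] -> 11 lines: ywpmu xjp ruel xoubz nlg xgoap qli kxo hppc chr zqtz
Hunk 2: at line 5 remove [xgoap,qli,kxo] add [amkya,bziw] -> 10 lines: ywpmu xjp ruel xoubz nlg amkya bziw hppc chr zqtz
Hunk 3: at line 2 remove [ruel,xoubz,nlg] add [uzn,aorp,lnq] -> 10 lines: ywpmu xjp uzn aorp lnq amkya bziw hppc chr zqtz
Hunk 4: at line 6 remove [bziw,hppc,chr] add [bsnya] -> 8 lines: ywpmu xjp uzn aorp lnq amkya bsnya zqtz
Hunk 5: at line 1 remove [uzn,aorp,lnq] add [nca,nsmg,uyp] -> 8 lines: ywpmu xjp nca nsmg uyp amkya bsnya zqtz
Final line count: 8

Answer: 8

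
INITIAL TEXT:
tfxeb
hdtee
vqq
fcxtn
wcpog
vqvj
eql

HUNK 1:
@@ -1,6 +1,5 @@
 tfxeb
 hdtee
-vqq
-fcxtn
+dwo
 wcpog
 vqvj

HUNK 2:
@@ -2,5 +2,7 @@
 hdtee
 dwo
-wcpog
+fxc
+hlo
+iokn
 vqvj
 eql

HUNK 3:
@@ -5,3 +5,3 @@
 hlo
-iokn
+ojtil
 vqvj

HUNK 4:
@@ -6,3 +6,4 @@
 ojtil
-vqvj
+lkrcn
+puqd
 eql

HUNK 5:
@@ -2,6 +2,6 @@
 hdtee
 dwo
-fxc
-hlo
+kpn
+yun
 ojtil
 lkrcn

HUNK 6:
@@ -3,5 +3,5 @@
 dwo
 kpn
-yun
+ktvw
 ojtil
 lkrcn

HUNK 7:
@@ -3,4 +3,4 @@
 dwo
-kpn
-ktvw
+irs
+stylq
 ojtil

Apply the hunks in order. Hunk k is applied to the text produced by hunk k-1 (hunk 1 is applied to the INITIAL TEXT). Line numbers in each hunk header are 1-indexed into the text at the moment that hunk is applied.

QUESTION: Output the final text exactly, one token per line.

Hunk 1: at line 1 remove [vqq,fcxtn] add [dwo] -> 6 lines: tfxeb hdtee dwo wcpog vqvj eql
Hunk 2: at line 2 remove [wcpog] add [fxc,hlo,iokn] -> 8 lines: tfxeb hdtee dwo fxc hlo iokn vqvj eql
Hunk 3: at line 5 remove [iokn] add [ojtil] -> 8 lines: tfxeb hdtee dwo fxc hlo ojtil vqvj eql
Hunk 4: at line 6 remove [vqvj] add [lkrcn,puqd] -> 9 lines: tfxeb hdtee dwo fxc hlo ojtil lkrcn puqd eql
Hunk 5: at line 2 remove [fxc,hlo] add [kpn,yun] -> 9 lines: tfxeb hdtee dwo kpn yun ojtil lkrcn puqd eql
Hunk 6: at line 3 remove [yun] add [ktvw] -> 9 lines: tfxeb hdtee dwo kpn ktvw ojtil lkrcn puqd eql
Hunk 7: at line 3 remove [kpn,ktvw] add [irs,stylq] -> 9 lines: tfxeb hdtee dwo irs stylq ojtil lkrcn puqd eql

Answer: tfxeb
hdtee
dwo
irs
stylq
ojtil
lkrcn
puqd
eql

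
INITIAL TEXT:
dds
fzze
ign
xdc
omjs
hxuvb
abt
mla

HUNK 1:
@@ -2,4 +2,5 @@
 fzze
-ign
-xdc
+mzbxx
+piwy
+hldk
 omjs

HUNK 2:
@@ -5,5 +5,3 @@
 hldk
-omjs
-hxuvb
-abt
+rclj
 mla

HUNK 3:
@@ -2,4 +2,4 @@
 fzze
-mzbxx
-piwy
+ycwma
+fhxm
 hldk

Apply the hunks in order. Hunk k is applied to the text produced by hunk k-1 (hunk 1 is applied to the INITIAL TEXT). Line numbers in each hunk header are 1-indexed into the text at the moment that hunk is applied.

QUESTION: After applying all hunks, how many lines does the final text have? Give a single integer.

Answer: 7

Derivation:
Hunk 1: at line 2 remove [ign,xdc] add [mzbxx,piwy,hldk] -> 9 lines: dds fzze mzbxx piwy hldk omjs hxuvb abt mla
Hunk 2: at line 5 remove [omjs,hxuvb,abt] add [rclj] -> 7 lines: dds fzze mzbxx piwy hldk rclj mla
Hunk 3: at line 2 remove [mzbxx,piwy] add [ycwma,fhxm] -> 7 lines: dds fzze ycwma fhxm hldk rclj mla
Final line count: 7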